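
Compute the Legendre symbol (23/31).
(23/31) = 23^{15} mod 31 = -1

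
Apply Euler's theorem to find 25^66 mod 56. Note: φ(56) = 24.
By Euler: 25^{24} ≡ 1 mod 56 since gcd(25, 56) = 1. 66 = 2×24 + 18. So 25^{66} ≡ 25^{18} ≡ 1 mod 56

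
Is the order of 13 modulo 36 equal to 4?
Powers of 13 mod 36: 13^1≡13, 13^2≡25, 13^3≡1. Already 13^3≡1, so the order is 3 < 4. No, the actual order is 3.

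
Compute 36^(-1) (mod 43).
Since 43 is prime, by Fermat 36^(-1) ≡ 36^{41} ≡ 6 (mod 43). Verify: 36 × 6 = 216 ≡ 1 (mod 43)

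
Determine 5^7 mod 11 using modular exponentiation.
By repeated squaring (mod 11): 5^{1}≡5, 5^{2}≡3, 5^{4}≡9. Then 5^{7} = 5^{4+2+1} ≡ 9 × 3 × 5 ≡ 3 (mod 11)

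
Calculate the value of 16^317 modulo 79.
Using Fermat: 16^{78} ≡ 1 mod 79. 317 ≡ 5 mod 78. So 16^{317} ≡ 16^{5} ≡ 9 mod 79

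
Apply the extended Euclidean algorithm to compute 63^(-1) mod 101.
Extended GCD: 63(-8) + 101(5) = 1. So 63^(-1) ≡ -8 ≡ 93 (mod 101). Verify: 63 × 93 = 5859 ≡ 1 (mod 101)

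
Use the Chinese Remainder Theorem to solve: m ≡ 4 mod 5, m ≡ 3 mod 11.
M = 5 × 11 = 55. M₁ = 11, y₁ ≡ 1 mod 5. M₂ = 5, y₂ ≡ 9 mod 11. m = 4×11×1 + 3×5×9 ≡ 14 mod 55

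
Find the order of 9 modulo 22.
Powers of 9 mod 22: 9^1≡9, 9^2≡15, 9^3≡3, 9^4≡5, 9^5≡1. Order = 5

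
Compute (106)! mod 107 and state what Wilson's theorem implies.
(106)! mod 107 = 106. Since this equals -1 mod 107, Wilson confirms 107 is prime.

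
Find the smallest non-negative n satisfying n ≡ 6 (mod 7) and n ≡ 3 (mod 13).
M = 7 × 13 = 91. M₁ = 13, y₁ ≡ 6 (mod 7). M₂ = 7, y₂ ≡ 2 (mod 13). n = 6×13×6 + 3×7×2 ≡ 55 (mod 91)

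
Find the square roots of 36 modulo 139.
The square roots of 36 mod 139 are 6 and 133. Verify: 6² = 36 ≡ 36 mod 139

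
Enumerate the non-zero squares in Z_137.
QRs mod 137: {1, 2, 4, 7, 8, 9, 11, 14, 15, 16, 17, 18, 19, 22, 25, 28, 30, 32, 34, 36, 37, 38, 39, 44, 49, 50, 56, 59, 60, 61, 63, 64, 65, 68, 69, 72, 73, 74, 76, 77, 78, 81, 87, 88, 93, 98, 99, 100, 101, 103, 105, 107, 109, 112, 115, 118, 119, 120, 121, 122, 123, 126, 128, 129, 130, 133, 135, 136}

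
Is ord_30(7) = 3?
Powers of 7 mod 30: 7^1≡7, 7^2≡19, 7^3≡13, 7^4≡1. 7^3≡13≢1, so ord ≠ 3. No, the actual order is 4.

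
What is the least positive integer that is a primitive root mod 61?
g = 2. For each prime q|60: 2^{30}≡60, 2^{20}≡47, 2^{12}≡9, none ≡ 1, so ord_61(2) = 60 and 2 is a primitive root.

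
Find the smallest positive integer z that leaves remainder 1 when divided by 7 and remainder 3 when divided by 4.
M = 7 × 4 = 28. M₁ = 4, y₁ ≡ 2 mod 7. M₂ = 7, y₂ ≡ 3 mod 4. z = 1×4×2 + 3×7×3 ≡ 15 mod 28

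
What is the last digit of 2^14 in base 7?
Using Fermat: 2^{6} ≡ 1 (mod 7). 14 ≡ 2 (mod 6). So 2^{14} ≡ 2^{2} ≡ 4 (mod 7)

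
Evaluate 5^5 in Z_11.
By repeated squaring (mod 11): 5^{1}≡5, 5^{2}≡3, 5^{4}≡9. Then 5^{5} = 5^{4+1} ≡ 9 × 5 ≡ 1 (mod 11)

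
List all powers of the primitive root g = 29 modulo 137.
29^1, 29^2, ..., 29^{136} mod 137: [29, 19, 3, 87, 57, 9, 124, 34, 27, 98, 102, 81, 20, 32, 106, 60, 96, 44, 43, 14, 132, 129, 42, 122, 113, 126, 92, 65, 104, 2, 58, 38, 6, 37, 114, 18, 111, 68, 54, 59, 67, 25, 40, 64, 75, 120, 55, 88, 86, 28, 127, 121, 84, 107, 89, 115, 47, 130, 71, 4, 116, 76, 12, 74, 91, 36, 85, 136, 108, 118, 134, 50, 80, 128, 13, 103, 110, 39, 35, 56, 117, 105, 31, 77, 41, 93, 94, 123, 5, 8, 95, 15, 24, 11, 45, 72, 33, 135, 79, 99, 131, 100, 23, 119, 26, 69, 83, 78, 70, 112, 97, 73, 62, 17, 82, 49, 51, 109, 10, 16, 53, 30, 48, 22, 90, 7, 66, 133, 21, 61, 125, 63, 46, 101, 52, 1]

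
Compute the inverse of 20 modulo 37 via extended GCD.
Extended GCD: 20(13) + 37(-7) = 1. So 20^(-1) ≡ 13 (mod 37). Verify: 20 × 13 = 260 ≡ 1 (mod 37)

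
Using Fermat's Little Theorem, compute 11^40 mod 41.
By Fermat's Little Theorem, 11^{40} ≡ 1 mod 41 since 41 is prime and gcd(11, 41) = 1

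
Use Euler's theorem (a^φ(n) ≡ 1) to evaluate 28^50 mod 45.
By Euler: 28^{24} ≡ 1 (mod 45) since gcd(28, 45) = 1. 50 = 2×24 + 2. So 28^{50} ≡ 28^{2} ≡ 19 (mod 45)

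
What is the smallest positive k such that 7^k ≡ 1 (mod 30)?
Powers of 7 mod 30: 7^1≡7, 7^2≡19, 7^3≡13, 7^4≡1. Order = 4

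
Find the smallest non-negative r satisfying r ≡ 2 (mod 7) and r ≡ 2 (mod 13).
M = 7 × 13 = 91. M₁ = 13, y₁ ≡ 6 (mod 7). M₂ = 7, y₂ ≡ 2 (mod 13). r = 2×13×6 + 2×7×2 ≡ 2 (mod 91)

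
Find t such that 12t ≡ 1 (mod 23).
Since 23 is prime, by Fermat 12^(-1) ≡ 12^{21} ≡ 2 (mod 23). Verify: 12 × 2 = 24 ≡ 1 (mod 23)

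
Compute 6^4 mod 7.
6^{4} = 1296 ≡ 1 mod 7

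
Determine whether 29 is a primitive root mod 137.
ord_137(29) divides 136. For each prime q|136: 29^{68}≡136, 29^{8}≡34, none ≡ 1. So 29 has order 136 and is a primitive root mod 137.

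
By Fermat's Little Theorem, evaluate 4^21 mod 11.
By Fermat: 4^{10} ≡ 1 mod 11. 21 = 2×10 + 1. So 4^{21} ≡ 4^{1} ≡ 4 mod 11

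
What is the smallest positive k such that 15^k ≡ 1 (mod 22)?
Powers of 15 mod 22: 15^1≡15, 15^2≡5, 15^3≡9, 15^4≡3, 15^5≡1. So the order of 15 is 5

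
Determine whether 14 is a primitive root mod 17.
ord_17(14) divides 16. For each prime q|16: 14^{8}≡16, none ≡ 1. So 14 has order 16 and is a primitive root mod 17.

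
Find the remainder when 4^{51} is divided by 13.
By Fermat: 4^{12} ≡ 1 (mod 13). 51 = 4×12 + 3. So 4^{51} ≡ 4^{3} ≡ 12 (mod 13)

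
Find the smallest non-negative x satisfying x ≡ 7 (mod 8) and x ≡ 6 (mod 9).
M = 8 × 9 = 72. M₁ = 9, y₁ ≡ 1 (mod 8). M₂ = 8, y₂ ≡ 8 (mod 9). x = 7×9×1 + 6×8×8 ≡ 15 (mod 72)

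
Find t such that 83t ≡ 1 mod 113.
Since 113 is prime, by Fermat 83^(-1) ≡ 83^{111} ≡ 64 mod 113. Verify: 83 × 64 = 5312 ≡ 1 mod 113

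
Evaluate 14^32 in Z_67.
By repeated squaring mod 67: 14^{1}≡14, 14^{2}≡62, 14^{4}≡25, 14^{8}≡22, 14^{16}≡15, 14^{32}≡24. So 14^{32} ≡ 24 mod 67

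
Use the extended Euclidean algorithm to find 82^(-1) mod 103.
Extended GCD: 82(49) + 103(-39) = 1. So 82^(-1) ≡ 49 mod 103. Verify: 82 × 49 = 4018 ≡ 1 mod 103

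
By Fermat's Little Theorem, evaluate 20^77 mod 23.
By Fermat: 20^{22} ≡ 1 mod 23. 77 = 3×22 + 11. So 20^{77} ≡ 20^{11} ≡ 22 mod 23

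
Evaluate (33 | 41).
(33/41) = 33^{20} mod 41 = 1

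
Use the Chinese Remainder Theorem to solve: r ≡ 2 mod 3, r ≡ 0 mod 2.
M = 3 × 2 = 6. M₁ = 2, y₁ ≡ 2 mod 3. M₂ = 3, y₂ ≡ 1 mod 2. r = 2×2×2 + 0×3×1 ≡ 2 mod 6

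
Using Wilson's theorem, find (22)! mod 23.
By Wilson's theorem, (22)! ≡ -1 ≡ 22 (mod 23)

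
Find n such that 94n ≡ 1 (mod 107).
Since 107 is prime, by Fermat 94^(-1) ≡ 94^{105} ≡ 74 (mod 107). Verify: 94 × 74 = 6956 ≡ 1 (mod 107)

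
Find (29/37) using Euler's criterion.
(29/37) = 29^{18} mod 37 = -1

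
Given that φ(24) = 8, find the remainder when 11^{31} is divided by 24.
By Euler: 11^{8} ≡ 1 (mod 24) since gcd(11, 24) = 1. 31 = 3×8 + 7. So 11^{31} ≡ 11^{7} ≡ 11 (mod 24)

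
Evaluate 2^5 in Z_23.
By repeated squaring (mod 23): 2^{1}≡2, 2^{2}≡4, 2^{4}≡16. Then 2^{5} = 2^{4+1} ≡ 16 × 2 ≡ 9 (mod 23)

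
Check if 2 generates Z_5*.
ord_5(2) divides 4. For each prime q|4: 2^{2}≡4, none ≡ 1. So 2 has order 4 and is a primitive root mod 5.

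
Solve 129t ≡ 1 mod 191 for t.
Since 191 is prime, by Fermat 129^(-1) ≡ 129^{189} ≡ 77 mod 191. Verify: 129 × 77 = 9933 ≡ 1 mod 191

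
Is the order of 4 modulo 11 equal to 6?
Powers of 4 mod 11: 4^1≡4, 4^2≡5, 4^3≡9, 4^4≡3, 4^5≡1. Already 4^5≡1, so the order is 5 < 6. No, the actual order is 5.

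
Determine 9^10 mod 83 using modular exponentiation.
By repeated squaring mod 83: 9^{1}≡9, 9^{2}≡81, 9^{4}≡4, 9^{8}≡16. Then 9^{10} = 9^{8+2} ≡ 16 × 81 ≡ 51 mod 83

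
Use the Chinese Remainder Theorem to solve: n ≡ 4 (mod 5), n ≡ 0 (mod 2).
M = 5 × 2 = 10. M₁ = 2, y₁ ≡ 3 (mod 5). M₂ = 5, y₂ ≡ 1 (mod 2). n = 4×2×3 + 0×5×1 ≡ 4 (mod 10)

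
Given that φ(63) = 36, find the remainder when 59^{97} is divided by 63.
By Euler: 59^{36} ≡ 1 mod 63 since gcd(59, 63) = 1. 97 = 2×36 + 25. So 59^{97} ≡ 59^{25} ≡ 59 mod 63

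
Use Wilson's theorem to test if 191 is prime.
(190)! mod 191 = 190. Since 190 ≡ -1 mod 191, 191 is prime.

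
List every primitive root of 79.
There are φ(78) = 24 primitive roots mod 79: {3, 6, 7, 28, 29, 30, 34, 35, 37, 39, 43, 47, 48, 53, 54, 59, 60, 63, 66, 68, 70, 74, 75, 77}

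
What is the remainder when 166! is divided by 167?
By Wilson's theorem, (166)! ≡ -1 ≡ 166 (mod 167)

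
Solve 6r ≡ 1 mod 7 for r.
Since 7 is prime, by Fermat 6^(-1) ≡ 6^{5} ≡ 6 mod 7. Verify: 6 × 6 = 36 ≡ 1 mod 7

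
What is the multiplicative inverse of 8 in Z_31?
Since 31 is prime, by Fermat 8^(-1) ≡ 8^{29} ≡ 4 mod 31. Verify: 8 × 4 = 32 ≡ 1 mod 31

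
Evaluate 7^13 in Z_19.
By repeated squaring mod 19: 7^{1}≡7, 7^{2}≡11, 7^{4}≡7, 7^{8}≡11. Then 7^{13} = 7^{8+4+1} ≡ 11 × 7 × 7 ≡ 7 mod 19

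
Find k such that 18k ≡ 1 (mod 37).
Since 37 is prime, by Fermat 18^(-1) ≡ 18^{35} ≡ 35 (mod 37). Verify: 18 × 35 = 630 ≡ 1 (mod 37)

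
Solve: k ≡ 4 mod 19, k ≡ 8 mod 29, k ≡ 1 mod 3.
M = 19 × 29 × 3 = 1653. M₁ = 87, y₁ ≡ 7 mod 19. M₂ = 57, y₂ ≡ 28 mod 29. M₃ = 551, y₃ ≡ 2 mod 3. k = 4×87×7 + 8×57×28 + 1×551×2 ≡ 1429 mod 1653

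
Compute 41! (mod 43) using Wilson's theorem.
(42)! = (41)! × (42) ≡ -1 (mod 43). So (41)! ≡ -1 × (42)^(-1) ≡ (-1)×(-1) = 1 (mod 43)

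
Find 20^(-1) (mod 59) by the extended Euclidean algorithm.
Extended GCD: 20(3) + 59(-1) = 1. So 20^(-1) ≡ 3 (mod 59). Verify: 20 × 3 = 60 ≡ 1 (mod 59)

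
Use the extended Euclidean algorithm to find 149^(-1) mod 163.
Extended GCD: 149(-35) + 163(32) = 1. So 149^(-1) ≡ -35 ≡ 128 mod 163. Verify: 149 × 128 = 19072 ≡ 1 mod 163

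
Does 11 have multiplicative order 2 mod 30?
Powers of 11 mod 30: 11^1≡11, 11^2≡1. First k with 11^k≡1 is k=2. Yes, ord_30(11) = 2.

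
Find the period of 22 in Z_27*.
Powers of 22 mod 27: 22^1≡22, 22^2≡25, 22^3≡10, 22^4≡4, 22^5≡7, 22^6≡19, 22^7≡13, 22^8≡16, 22^9≡1. Order = 9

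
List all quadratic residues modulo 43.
Squares in Z_43*: {1, 4, 6, 9, 10, 11, 13, 14, 15, 16, 17, 21, 23, 24, 25, 31, 35, 36, 38, 40, 41}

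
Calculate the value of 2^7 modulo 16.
By repeated squaring (mod 16): 2^{1}≡2, 2^{2}≡4, 2^{4}≡0. Then 2^{7} = 2^{4+2+1} ≡ 0 × 4 × 2 ≡ 0 (mod 16)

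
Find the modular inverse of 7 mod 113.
Since 113 is prime, by Fermat 7^(-1) ≡ 7^{111} ≡ 97 mod 113. Verify: 7 × 97 = 679 ≡ 1 mod 113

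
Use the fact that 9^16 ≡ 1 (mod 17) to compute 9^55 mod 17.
By Fermat: 9^{16} ≡ 1 (mod 17). 55 = 3×16 + 7. So 9^{55} ≡ 9^{7} ≡ 2 (mod 17)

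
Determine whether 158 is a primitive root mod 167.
ord_167(158) divides 166. For each prime q|166: 158^{83}≡166, 158^{2}≡81, none ≡ 1. So 158 has order 166 and is a primitive root mod 167.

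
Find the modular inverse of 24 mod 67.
Since 67 is prime, by Fermat 24^(-1) ≡ 24^{65} ≡ 14 (mod 67). Verify: 24 × 14 = 336 ≡ 1 (mod 67)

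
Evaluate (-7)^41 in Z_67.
By repeated squaring mod 67: (-7)^{1}≡60, (-7)^{2}≡49, (-7)^{4}≡56, (-7)^{8}≡54, (-7)^{16}≡35, (-7)^{32}≡19. Then (-7)^{41} = (-7)^{32+8+1} ≡ 19 × 54 × 60 ≡ 54 mod 67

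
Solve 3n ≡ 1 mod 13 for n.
Since 13 is prime, by Fermat 3^(-1) ≡ 3^{11} ≡ 9 mod 13. Verify: 3 × 9 = 27 ≡ 1 mod 13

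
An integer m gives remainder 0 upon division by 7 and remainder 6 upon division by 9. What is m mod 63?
M = 7 × 9 = 63. M₁ = 9, y₁ ≡ 4 mod 7. M₂ = 7, y₂ ≡ 4 mod 9. m = 0×9×4 + 6×7×4 ≡ 42 mod 63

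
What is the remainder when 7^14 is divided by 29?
By repeated squaring mod 29: 7^{1}≡7, 7^{2}≡20, 7^{4}≡23, 7^{8}≡7. Then 7^{14} = 7^{8+4+2} ≡ 7 × 23 × 20 ≡ 1 mod 29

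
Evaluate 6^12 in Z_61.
By repeated squaring (mod 61): 6^{1}≡6, 6^{2}≡36, 6^{4}≡15, 6^{8}≡42. Then 6^{12} = 6^{8+4} ≡ 42 × 15 ≡ 20 (mod 61)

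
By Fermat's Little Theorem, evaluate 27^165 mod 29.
By Fermat: 27^{28} ≡ 1 mod 29. 165 = 5×28 + 25. So 27^{165} ≡ 27^{25} ≡ 18 mod 29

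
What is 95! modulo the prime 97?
(96)! = (95)! × (96) ≡ -1 (mod 97). So (95)! ≡ -1 × (96)^(-1) ≡ (-1)×(-1) = 1 (mod 97)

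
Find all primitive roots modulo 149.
There are φ(148) = 72 primitive roots mod 149: {2, 3, 8, 10, 11, 12, 13, 14, 15, 18, 21, 23, 27, 32, 34, 38, 40, 41, 43, 48, 50, 51, 52, 55, 56, 57, 58, 59, 60, 62, 65, 66, 70, 71, 72, 74, 75, 77, 78, 79, 83, 84, 87, 89, 90, 91, 92, 93, 94, 97, 98, 99, 101, 106, 108, 109, 111, 115, 117, 122, 126, 128, 131, 134, 135, 136, 137, 138, 139, 141, 146, 147}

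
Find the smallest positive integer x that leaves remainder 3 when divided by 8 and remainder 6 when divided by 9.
M = 8 × 9 = 72. M₁ = 9, y₁ ≡ 1 mod 8. M₂ = 8, y₂ ≡ 8 mod 9. x = 3×9×1 + 6×8×8 ≡ 51 mod 72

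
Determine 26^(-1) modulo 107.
Since 107 is prime, by Fermat 26^(-1) ≡ 26^{105} ≡ 70 mod 107. Verify: 26 × 70 = 1820 ≡ 1 mod 107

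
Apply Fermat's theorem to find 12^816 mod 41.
By Fermat: 12^{40} ≡ 1 mod 41. 816 ≡ 16 mod 40. So 12^{816} ≡ 12^{16} ≡ 37 mod 41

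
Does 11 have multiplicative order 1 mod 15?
Powers of 11 mod 15: 11^1≡11, 11^2≡1. 11^1≡11≢1, so ord ≠ 1. No, the actual order is 2.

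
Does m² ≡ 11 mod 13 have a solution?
By Euler's criterion: 11^{6} ≡ 12 mod 13. Since this equals -1 (≡ 12), 11 is not a QR.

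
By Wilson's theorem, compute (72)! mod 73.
By Wilson's theorem, (72)! ≡ -1 ≡ 72 mod 73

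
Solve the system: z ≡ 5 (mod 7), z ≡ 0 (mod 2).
M = 7 × 2 = 14. M₁ = 2, y₁ ≡ 4 (mod 7). M₂ = 7, y₂ ≡ 1 (mod 2). z = 5×2×4 + 0×7×1 ≡ 12 (mod 14)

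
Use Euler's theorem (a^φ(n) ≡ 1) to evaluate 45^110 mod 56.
By Euler: 45^{24} ≡ 1 mod 56 since gcd(45, 56) = 1. 110 = 4×24 + 14. So 45^{110} ≡ 45^{14} ≡ 9 mod 56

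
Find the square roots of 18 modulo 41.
The square roots of 18 mod 41 are 10 and 31. Verify: 10² = 100 ≡ 18 (mod 41)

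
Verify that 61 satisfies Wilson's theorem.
(60)! mod 61 = 60. Since this equals -1 (mod 61), Wilson confirms 61 is prime.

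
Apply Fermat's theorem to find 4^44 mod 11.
By Fermat: 4^{10} ≡ 1 mod 11. 44 = 4×10 + 4. So 4^{44} ≡ 4^{4} ≡ 3 mod 11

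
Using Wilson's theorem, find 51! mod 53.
(52)! = (51)! × (52) ≡ -1 mod 53. So (51)! ≡ -1 × (52)^(-1) ≡ (-1)×(-1) = 1 mod 53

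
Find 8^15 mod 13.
Using Fermat: 8^{12} ≡ 1 mod 13. 15 ≡ 3 mod 12. So 8^{15} ≡ 8^{3} ≡ 5 mod 13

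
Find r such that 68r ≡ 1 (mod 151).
Since 151 is prime, by Fermat 68^(-1) ≡ 68^{149} ≡ 20 (mod 151). Verify: 68 × 20 = 1360 ≡ 1 (mod 151)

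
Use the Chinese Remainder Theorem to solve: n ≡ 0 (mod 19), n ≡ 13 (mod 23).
M = 19 × 23 = 437. M₁ = 23, y₁ ≡ 5 (mod 19). M₂ = 19, y₂ ≡ 17 (mod 23). n = 0×23×5 + 13×19×17 ≡ 266 (mod 437)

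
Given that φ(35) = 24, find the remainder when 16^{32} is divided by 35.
By Euler: 16^{24} ≡ 1 (mod 35) since gcd(16, 35) = 1. 32 = 1×24 + 8. So 16^{32} ≡ 16^{8} ≡ 11 (mod 35)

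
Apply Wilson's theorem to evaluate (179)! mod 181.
(180)! = (179)! × (180) ≡ -1 mod 181. So (179)! ≡ -1 × (180)^(-1) ≡ (-1)×(-1) = 1 mod 181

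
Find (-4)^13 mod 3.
Using Fermat: (-4)^{2} ≡ 1 mod 3. 13 ≡ 1 mod 2. So (-4)^{13} ≡ (-4)^{1} ≡ 2 mod 3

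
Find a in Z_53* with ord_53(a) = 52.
2 has order 52 mod 53 since 2^{52} ≡ 1 (mod 53) and no smaller power works.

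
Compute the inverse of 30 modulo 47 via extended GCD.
Extended GCD: 30(11) + 47(-7) = 1. So 30^(-1) ≡ 11 (mod 47). Verify: 30 × 11 = 330 ≡ 1 (mod 47)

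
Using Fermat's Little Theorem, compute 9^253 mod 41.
By Fermat: 9^{40} ≡ 1 (mod 41). 253 ≡ 13 (mod 40). So 9^{253} ≡ 9^{13} ≡ 9 (mod 41)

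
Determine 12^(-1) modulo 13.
Since 13 is prime, by Fermat 12^(-1) ≡ 12^{11} ≡ 12 mod 13. Verify: 12 × 12 = 144 ≡ 1 mod 13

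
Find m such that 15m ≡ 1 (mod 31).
Since 31 is prime, by Fermat 15^(-1) ≡ 15^{29} ≡ 29 (mod 31). Verify: 15 × 29 = 435 ≡ 1 (mod 31)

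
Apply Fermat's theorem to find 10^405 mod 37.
By Fermat: 10^{36} ≡ 1 mod 37. 405 ≡ 9 mod 36. So 10^{405} ≡ 10^{9} ≡ 1 mod 37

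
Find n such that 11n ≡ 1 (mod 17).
Since 17 is prime, by Fermat 11^(-1) ≡ 11^{15} ≡ 14 (mod 17). Verify: 11 × 14 = 154 ≡ 1 (mod 17)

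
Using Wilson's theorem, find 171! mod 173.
(172)! = (171)! × (172) ≡ -1 mod 173. So (171)! ≡ -1 × (172)^(-1) ≡ (-1)×(-1) = 1 mod 173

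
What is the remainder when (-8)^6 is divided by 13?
By repeated squaring (mod 13): (-8)^{1}≡5, (-8)^{2}≡12, (-8)^{4}≡1. Then (-8)^{6} = (-8)^{4+2} ≡ 1 × 12 ≡ 12 (mod 13)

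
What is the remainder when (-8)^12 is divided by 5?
Using Fermat: (-8)^{4} ≡ 1 (mod 5). 12 ≡ 0 (mod 4). So (-8)^{12} ≡ (-8)^{0} ≡ 1 (mod 5)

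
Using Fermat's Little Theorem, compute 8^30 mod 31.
By Fermat's Little Theorem, 8^{30} ≡ 1 (mod 31) since 31 is prime and gcd(8, 31) = 1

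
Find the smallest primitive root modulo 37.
g = 2. Powers: [2, 4, 8, 16, 32, 27, ...] generates all 36 non-zero residues.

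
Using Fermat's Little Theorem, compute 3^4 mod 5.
By Fermat's Little Theorem, 3^{4} ≡ 1 (mod 5) since 5 is prime and gcd(3, 5) = 1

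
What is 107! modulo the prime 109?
(108)! = (107)! × (108) ≡ -1 mod 109. So (107)! ≡ -1 × (108)^(-1) ≡ (-1)×(-1) = 1 mod 109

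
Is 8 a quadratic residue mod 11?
By Euler's criterion: 8^{5} ≡ 10 (mod 11). Since this equals -1 (≡ 10), 8 is not a QR.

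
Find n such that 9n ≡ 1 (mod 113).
Since 113 is prime, by Fermat 9^(-1) ≡ 9^{111} ≡ 88 (mod 113). Verify: 9 × 88 = 792 ≡ 1 (mod 113)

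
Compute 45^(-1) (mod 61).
Since 61 is prime, by Fermat 45^(-1) ≡ 45^{59} ≡ 19 (mod 61). Verify: 45 × 19 = 855 ≡ 1 (mod 61)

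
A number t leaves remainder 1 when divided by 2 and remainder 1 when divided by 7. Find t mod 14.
M = 2 × 7 = 14. M₁ = 7, y₁ ≡ 1 mod 2. M₂ = 2, y₂ ≡ 4 mod 7. t = 1×7×1 + 1×2×4 ≡ 1 mod 14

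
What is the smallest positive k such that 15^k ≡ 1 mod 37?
Powers of 15 mod 37: 15^1≡15, 15^2≡3, 15^3≡8, 15^4≡9, 15^5≡24, 15^6≡27, 15^7≡35, 15^8≡7, 15^9≡31, 15^10≡21, 15^11≡19, 15^12≡26, 15^13≡20, 15^14≡4, 15^15≡23, 15^16≡12, 15^17≡32, 15^18≡36, 15^19≡22, 15^20≡34, 15^21≡29, 15^22≡28, 15^23≡13, 15^24≡10, 15^25≡2, 15^26≡30, 15^27≡6, 15^28≡16, 15^29≡18, 15^30≡11, 15^31≡17, 15^32≡33, 15^33≡14, 15^34≡25, 15^35≡5, 15^36≡1. Order = 36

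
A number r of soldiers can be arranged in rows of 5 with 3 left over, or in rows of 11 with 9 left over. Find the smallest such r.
M = 5 × 11 = 55. M₁ = 11, y₁ ≡ 1 (mod 5). M₂ = 5, y₂ ≡ 9 (mod 11). r = 3×11×1 + 9×5×9 ≡ 53 (mod 55)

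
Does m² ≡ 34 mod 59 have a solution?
By Euler's criterion: 34^{29} ≡ 58 mod 59. Since this equals -1 (≡ 58), 34 is not a QR.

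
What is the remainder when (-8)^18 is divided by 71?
By repeated squaring mod 71: (-8)^{1}≡63, (-8)^{2}≡64, (-8)^{4}≡49, (-8)^{8}≡58, (-8)^{16}≡27. Then (-8)^{18} = (-8)^{16+2} ≡ 27 × 64 ≡ 24 mod 71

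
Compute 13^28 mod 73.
By repeated squaring mod 73: 13^{1}≡13, 13^{2}≡23, 13^{4}≡18, 13^{8}≡32, 13^{16}≡2. Then 13^{28} = 13^{16+8+4} ≡ 2 × 32 × 18 ≡ 57 mod 73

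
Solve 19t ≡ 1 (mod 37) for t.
Since 37 is prime, by Fermat 19^(-1) ≡ 19^{35} ≡ 2 (mod 37). Verify: 19 × 2 = 38 ≡ 1 (mod 37)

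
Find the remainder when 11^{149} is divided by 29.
By Fermat: 11^{28} ≡ 1 (mod 29). 149 = 5×28 + 9. So 11^{149} ≡ 11^{9} ≡ 2 (mod 29)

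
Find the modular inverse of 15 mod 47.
Since 47 is prime, by Fermat 15^(-1) ≡ 15^{45} ≡ 22 mod 47. Verify: 15 × 22 = 330 ≡ 1 mod 47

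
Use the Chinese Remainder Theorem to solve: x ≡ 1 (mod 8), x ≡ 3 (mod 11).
M = 8 × 11 = 88. M₁ = 11, y₁ ≡ 3 (mod 8). M₂ = 8, y₂ ≡ 7 (mod 11). x = 1×11×3 + 3×8×7 ≡ 25 (mod 88)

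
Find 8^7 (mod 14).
By repeated squaring (mod 14): 8^{1}≡8, 8^{2}≡8, 8^{4}≡8. Then 8^{7} = 8^{4+2+1} ≡ 8 × 8 × 8 ≡ 8 (mod 14)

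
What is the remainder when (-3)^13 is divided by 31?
By repeated squaring (mod 31): (-3)^{1}≡28, (-3)^{2}≡9, (-3)^{4}≡19, (-3)^{8}≡20. Then (-3)^{13} = (-3)^{8+4+1} ≡ 20 × 19 × 28 ≡ 7 (mod 31)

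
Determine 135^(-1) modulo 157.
Since 157 is prime, by Fermat 135^(-1) ≡ 135^{155} ≡ 107 (mod 157). Verify: 135 × 107 = 14445 ≡ 1 (mod 157)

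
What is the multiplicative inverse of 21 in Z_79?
Since 79 is prime, by Fermat 21^(-1) ≡ 21^{77} ≡ 64 (mod 79). Verify: 21 × 64 = 1344 ≡ 1 (mod 79)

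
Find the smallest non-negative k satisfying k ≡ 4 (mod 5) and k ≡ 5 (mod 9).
M = 5 × 9 = 45. M₁ = 9, y₁ ≡ 4 (mod 5). M₂ = 5, y₂ ≡ 2 (mod 9). k = 4×9×4 + 5×5×2 ≡ 14 (mod 45)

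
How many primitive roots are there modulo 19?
There are φ(19-1) = φ(18) = 6 primitive roots modulo 19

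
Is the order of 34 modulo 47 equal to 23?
Powers of 34 mod 47: 34^1≡34, 34^2≡28, 34^3≡12, 34^4≡32, 34^5≡7, 34^6≡3, 34^7≡8, 34^8≡37, 34^9≡36, 34^10≡2, 34^11≡21, 34^12≡9, 34^13≡24, 34^14≡17, 34^15≡14, 34^16≡6, 34^17≡16, 34^18≡27, 34^19≡25, 34^20≡4, 34^21≡42, 34^22≡18, 34^23≡1. First k with 34^k≡1 is k=23. Yes, ord_47(34) = 23.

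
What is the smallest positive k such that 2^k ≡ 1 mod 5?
Powers of 2 mod 5: 2^1≡2, 2^2≡4, 2^3≡3, 2^4≡1. So the order of 2 is 4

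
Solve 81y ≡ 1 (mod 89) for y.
Since 89 is prime, by Fermat 81^(-1) ≡ 81^{87} ≡ 11 (mod 89). Verify: 81 × 11 = 891 ≡ 1 (mod 89)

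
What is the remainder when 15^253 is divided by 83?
Using Fermat: 15^{82} ≡ 1 (mod 83). 253 ≡ 7 (mod 82). So 15^{253} ≡ 15^{7} ≡ 57 (mod 83)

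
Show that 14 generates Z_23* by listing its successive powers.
14^1, 14^2, ..., 14^{22} mod 23: [14, 12, 7, 6, 15, 3, 19, 13, 21, 18, 22, 9, 11, 16, 17, 8, 20, 4, 10, 2, 5, 1]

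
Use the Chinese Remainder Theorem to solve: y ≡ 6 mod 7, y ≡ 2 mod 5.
M = 7 × 5 = 35. M₁ = 5, y₁ ≡ 3 mod 7. M₂ = 7, y₂ ≡ 3 mod 5. y = 6×5×3 + 2×7×3 ≡ 27 mod 35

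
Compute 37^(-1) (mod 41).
Since 41 is prime, by Fermat 37^(-1) ≡ 37^{39} ≡ 10 (mod 41). Verify: 37 × 10 = 370 ≡ 1 (mod 41)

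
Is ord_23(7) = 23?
Powers of 7 mod 23: 7^1≡7, 7^2≡3, 7^3≡21, 7^4≡9, 7^5≡17, 7^6≡4, 7^7≡5, 7^8≡12, 7^9≡15, 7^10≡13, 7^11≡22, 7^12≡16, 7^13≡20, 7^14≡2, 7^15≡14, 7^16≡6, 7^17≡19, 7^18≡18, 7^19≡11, 7^20≡8, 7^21≡10, 7^22≡1. Already 7^22≡1, so the order is 22 < 23. No, the actual order is 22.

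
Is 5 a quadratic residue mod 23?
By Euler's criterion: 5^{11} ≡ 22 mod 23. Since this equals -1 (≡ 22), 5 is not a QR.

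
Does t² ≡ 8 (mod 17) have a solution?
By Euler's criterion: 8^{8} ≡ 1 (mod 17). Since this equals 1, 8 is a QR.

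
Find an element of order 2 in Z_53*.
52 has order 2 mod 53 since 52^{2} ≡ 1 mod 53 and no smaller power works.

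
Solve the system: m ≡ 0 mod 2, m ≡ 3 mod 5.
M = 2 × 5 = 10. M₁ = 5, y₁ ≡ 1 mod 2. M₂ = 2, y₂ ≡ 3 mod 5. m = 0×5×1 + 3×2×3 ≡ 8 mod 10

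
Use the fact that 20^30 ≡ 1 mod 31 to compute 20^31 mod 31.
By Fermat: 20^{30} ≡ 1 mod 31. So 20^{31} = 20^{30} · 20^{1} ≡ 20^{1} ≡ 20 mod 31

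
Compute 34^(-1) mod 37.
Since 37 is prime, by Fermat 34^(-1) ≡ 34^{35} ≡ 12 mod 37. Verify: 34 × 12 = 408 ≡ 1 mod 37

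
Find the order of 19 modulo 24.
Powers of 19 mod 24: 19^1≡19, 19^2≡1. ord_24(19) = 2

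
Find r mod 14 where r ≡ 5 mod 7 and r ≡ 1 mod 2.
M = 7 × 2 = 14. M₁ = 2, y₁ ≡ 4 mod 7. M₂ = 7, y₂ ≡ 1 mod 2. r = 5×2×4 + 1×7×1 ≡ 5 mod 14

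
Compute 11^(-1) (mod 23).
Since 23 is prime, by Fermat 11^(-1) ≡ 11^{21} ≡ 21 (mod 23). Verify: 11 × 21 = 231 ≡ 1 (mod 23)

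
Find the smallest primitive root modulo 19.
g = 2. For each prime q|18: 2^{9}≡18, 2^{6}≡7, none ≡ 1, so ord_19(2) = 18 and 2 is a primitive root.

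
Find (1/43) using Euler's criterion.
(1/43) = 1^{21} mod 43 = 1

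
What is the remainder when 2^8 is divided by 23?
By repeated squaring (mod 23): 2^{1}≡2, 2^{2}≡4, 2^{4}≡16, 2^{8}≡3. So 2^{8} ≡ 3 (mod 23)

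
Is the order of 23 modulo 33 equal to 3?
Powers of 23 mod 33: 23^1≡23, 23^2≡1. Already 23^2≡1, so the order is 2 < 3. No, the actual order is 2.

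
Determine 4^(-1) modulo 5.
Since 5 is prime, by Fermat 4^(-1) ≡ 4^{3} ≡ 4 mod 5. Verify: 4 × 4 = 16 ≡ 1 mod 5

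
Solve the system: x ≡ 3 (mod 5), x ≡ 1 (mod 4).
M = 5 × 4 = 20. M₁ = 4, y₁ ≡ 4 (mod 5). M₂ = 5, y₂ ≡ 1 (mod 4). x = 3×4×4 + 1×5×1 ≡ 13 (mod 20)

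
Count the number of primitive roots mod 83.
A prime p has φ(p-1) primitive roots; here φ(82) = 40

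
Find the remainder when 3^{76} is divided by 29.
By Fermat: 3^{28} ≡ 1 mod 29. 76 = 2×28 + 20. So 3^{76} ≡ 3^{20} ≡ 25 mod 29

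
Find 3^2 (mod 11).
3^{2} = 9 ≡ 9 (mod 11)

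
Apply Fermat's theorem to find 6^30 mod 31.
By Fermat's Little Theorem, 6^{30} ≡ 1 mod 31 since 31 is prime and gcd(6, 31) = 1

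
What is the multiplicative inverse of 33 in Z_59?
Since 59 is prime, by Fermat 33^(-1) ≡ 33^{57} ≡ 34 (mod 59). Verify: 33 × 34 = 1122 ≡ 1 (mod 59)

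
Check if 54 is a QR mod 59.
By Euler's criterion: 54^{29} ≡ 58 (mod 59). Since this equals -1 (≡ 58), 54 is not a QR.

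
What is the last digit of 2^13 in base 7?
Using Fermat: 2^{6} ≡ 1 (mod 7). 13 ≡ 1 (mod 6). So 2^{13} ≡ 2^{1} ≡ 2 (mod 7)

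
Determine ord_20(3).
Powers of 3 mod 20: 3^1≡3, 3^2≡9, 3^3≡7, 3^4≡1. So the order of 3 is 4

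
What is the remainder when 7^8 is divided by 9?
By repeated squaring (mod 9): 7^{1}≡7, 7^{2}≡4, 7^{4}≡7, 7^{8}≡4. So 7^{8} ≡ 4 (mod 9)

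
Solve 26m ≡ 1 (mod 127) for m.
Since 127 is prime, by Fermat 26^(-1) ≡ 26^{125} ≡ 44 (mod 127). Verify: 26 × 44 = 1144 ≡ 1 (mod 127)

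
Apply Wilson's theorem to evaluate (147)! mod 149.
(148)! = (147)! × (148) ≡ -1 mod 149. So (147)! ≡ -1 × (148)^(-1) ≡ (-1)×(-1) = 1 mod 149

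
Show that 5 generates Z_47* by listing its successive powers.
5^1, 5^2, ..., 5^{46} mod 47: [5, 25, 31, 14, 23, 21, 11, 8, 40, 12, 13, 18, 43, 27, 41, 17, 38, 2, 10, 3, 15, 28, 46, 42, 22, 16, 33, 24, 26, 36, 39, 7, 35, 34, 29, 4, 20, 6, 30, 9, 45, 37, 44, 32, 19, 1]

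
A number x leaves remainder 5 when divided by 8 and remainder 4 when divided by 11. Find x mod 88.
M = 8 × 11 = 88. M₁ = 11, y₁ ≡ 3 mod 8. M₂ = 8, y₂ ≡ 7 mod 11. x = 5×11×3 + 4×8×7 ≡ 37 mod 88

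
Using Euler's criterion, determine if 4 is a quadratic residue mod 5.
By Euler's criterion: 4^{2} ≡ 1 mod 5. Since this equals 1, 4 is a QR.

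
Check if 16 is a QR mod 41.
By Euler's criterion: 16^{20} ≡ 1 mod 41. Since this equals 1, 16 is a QR.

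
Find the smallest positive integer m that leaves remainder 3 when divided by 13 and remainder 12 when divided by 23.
M = 13 × 23 = 299. M₁ = 23, y₁ ≡ 4 mod 13. M₂ = 13, y₂ ≡ 16 mod 23. m = 3×23×4 + 12×13×16 ≡ 81 mod 299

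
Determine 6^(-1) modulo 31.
Since 31 is prime, by Fermat 6^(-1) ≡ 6^{29} ≡ 26 mod 31. Verify: 6 × 26 = 156 ≡ 1 mod 31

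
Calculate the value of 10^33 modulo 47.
By repeated squaring mod 47: 10^{1}≡10, 10^{2}≡6, 10^{4}≡36, 10^{8}≡27, 10^{16}≡24, 10^{32}≡12. Then 10^{33} = 10^{32+1} ≡ 12 × 10 ≡ 26 mod 47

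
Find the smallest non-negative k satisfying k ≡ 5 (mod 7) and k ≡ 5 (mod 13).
M = 7 × 13 = 91. M₁ = 13, y₁ ≡ 6 (mod 7). M₂ = 7, y₂ ≡ 2 (mod 13). k = 5×13×6 + 5×7×2 ≡ 5 (mod 91)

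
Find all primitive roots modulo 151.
There are φ(150) = 40 primitive roots mod 151: {6, 7, 12, 13, 14, 15, 30, 35, 48, 51, 52, 54, 56, 61, 63, 71, 77, 82, 89, 93, 96, 102, 104, 106, 108, 109, 111, 112, 114, 115, 117, 120, 126, 129, 130, 133, 134, 140, 141, 146}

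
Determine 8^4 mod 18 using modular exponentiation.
8^{4} = 4096 ≡ 10 mod 18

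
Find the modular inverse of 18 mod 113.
Since 113 is prime, by Fermat 18^(-1) ≡ 18^{111} ≡ 44 (mod 113). Verify: 18 × 44 = 792 ≡ 1 (mod 113)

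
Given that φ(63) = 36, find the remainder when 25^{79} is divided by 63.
By Euler: 25^{36} ≡ 1 mod 63 since gcd(25, 63) = 1. 79 = 2×36 + 7. So 25^{79} ≡ 25^{7} ≡ 25 mod 63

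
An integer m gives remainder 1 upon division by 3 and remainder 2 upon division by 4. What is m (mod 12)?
M = 3 × 4 = 12. M₁ = 4, y₁ ≡ 1 (mod 3). M₂ = 3, y₂ ≡ 3 (mod 4). m = 1×4×1 + 2×3×3 ≡ 10 (mod 12)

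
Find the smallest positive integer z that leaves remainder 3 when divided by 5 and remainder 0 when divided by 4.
M = 5 × 4 = 20. M₁ = 4, y₁ ≡ 4 (mod 5). M₂ = 5, y₂ ≡ 1 (mod 4). z = 3×4×4 + 0×5×1 ≡ 8 (mod 20)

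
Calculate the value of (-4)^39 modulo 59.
By repeated squaring mod 59: (-4)^{1}≡55, (-4)^{2}≡16, (-4)^{4}≡20, (-4)^{8}≡46, (-4)^{16}≡51, (-4)^{32}≡5. Then (-4)^{39} = (-4)^{32+4+2+1} ≡ 5 × 20 × 16 × 55 ≡ 31 mod 59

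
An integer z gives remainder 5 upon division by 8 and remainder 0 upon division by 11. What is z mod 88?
M = 8 × 11 = 88. M₁ = 11, y₁ ≡ 3 mod 8. M₂ = 8, y₂ ≡ 7 mod 11. z = 5×11×3 + 0×8×7 ≡ 77 mod 88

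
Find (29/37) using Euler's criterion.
(29/37) = 29^{18} mod 37 = -1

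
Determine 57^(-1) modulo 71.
Since 71 is prime, by Fermat 57^(-1) ≡ 57^{69} ≡ 5 mod 71. Verify: 57 × 5 = 285 ≡ 1 mod 71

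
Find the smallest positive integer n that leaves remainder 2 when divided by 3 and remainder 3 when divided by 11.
M = 3 × 11 = 33. M₁ = 11, y₁ ≡ 2 mod 3. M₂ = 3, y₂ ≡ 4 mod 11. n = 2×11×2 + 3×3×4 ≡ 14 mod 33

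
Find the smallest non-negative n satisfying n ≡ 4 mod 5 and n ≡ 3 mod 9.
M = 5 × 9 = 45. M₁ = 9, y₁ ≡ 4 mod 5. M₂ = 5, y₂ ≡ 2 mod 9. n = 4×9×4 + 3×5×2 ≡ 39 mod 45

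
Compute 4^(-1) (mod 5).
Since 5 is prime, by Fermat 4^(-1) ≡ 4^{3} ≡ 4 (mod 5). Verify: 4 × 4 = 16 ≡ 1 (mod 5)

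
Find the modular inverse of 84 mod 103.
Since 103 is prime, by Fermat 84^(-1) ≡ 84^{101} ≡ 65 mod 103. Verify: 84 × 65 = 5460 ≡ 1 mod 103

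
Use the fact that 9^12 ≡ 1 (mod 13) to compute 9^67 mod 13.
By Fermat: 9^{12} ≡ 1 (mod 13). 67 = 5×12 + 7. So 9^{67} ≡ 9^{7} ≡ 9 (mod 13)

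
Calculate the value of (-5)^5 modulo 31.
By repeated squaring (mod 31): (-5)^{1}≡26, (-5)^{2}≡25, (-5)^{4}≡5. Then (-5)^{5} = (-5)^{4+1} ≡ 5 × 26 ≡ 6 (mod 31)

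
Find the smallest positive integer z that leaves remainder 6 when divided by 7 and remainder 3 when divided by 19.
M = 7 × 19 = 133. M₁ = 19, y₁ ≡ 3 mod 7. M₂ = 7, y₂ ≡ 11 mod 19. z = 6×19×3 + 3×7×11 ≡ 41 mod 133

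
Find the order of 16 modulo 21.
Powers of 16 mod 21: 16^1≡16, 16^2≡4, 16^3≡1. So the order of 16 is 3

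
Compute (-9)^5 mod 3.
By repeated squaring (mod 3): (-9)^{1}≡0, (-9)^{2}≡0, (-9)^{4}≡0. Then (-9)^{5} = (-9)^{4+1} ≡ 0 × 0 ≡ 0 (mod 3)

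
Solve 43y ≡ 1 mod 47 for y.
Since 47 is prime, by Fermat 43^(-1) ≡ 43^{45} ≡ 35 mod 47. Verify: 43 × 35 = 1505 ≡ 1 mod 47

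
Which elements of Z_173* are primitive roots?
There are φ(172) = 84 primitive roots mod 173: {2, 3, 5, 7, 8, 11, 12, 17, 18, 19, 20, 26, 27, 28, 30, 32, 39, 42, 44, 45, 46, 48, 50, 53, 58, 59, 61, 62, 63, 65, 66, 68, 69, 70, 71, 72, 74, 75, 76, 79, 82, 86, 87, 91, 94, 97, 98, 99, 101, 102, 103, 104, 105, 107, 108, 110, 111, 112, 114, 115, 120, 123, 125, 127, 128, 129, 131, 134, 141, 143, 145, 146, 147, 153, 154, 155, 156, 161, 162, 165, 166, 168, 170, 171}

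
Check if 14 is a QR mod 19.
By Euler's criterion: 14^{9} ≡ 18 (mod 19). Since this equals -1 (≡ 18), 14 is not a QR.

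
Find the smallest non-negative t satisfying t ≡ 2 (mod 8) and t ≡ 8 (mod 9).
M = 8 × 9 = 72. M₁ = 9, y₁ ≡ 1 (mod 8). M₂ = 8, y₂ ≡ 8 (mod 9). t = 2×9×1 + 8×8×8 ≡ 26 (mod 72)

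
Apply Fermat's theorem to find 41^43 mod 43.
By Fermat: 41^{42} ≡ 1 mod 43. So 41^{43} = 41^{42} · 41^{1} ≡ 41^{1} ≡ 41 mod 43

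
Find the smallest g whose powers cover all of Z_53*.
g = 2. For each prime q|52: 2^{26}≡52, 2^{4}≡16, none ≡ 1, so ord_53(2) = 52 and 2 is a primitive root.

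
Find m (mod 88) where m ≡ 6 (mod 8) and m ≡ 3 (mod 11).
M = 8 × 11 = 88. M₁ = 11, y₁ ≡ 3 (mod 8). M₂ = 8, y₂ ≡ 7 (mod 11). m = 6×11×3 + 3×8×7 ≡ 14 (mod 88)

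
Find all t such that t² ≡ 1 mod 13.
The square roots of 1 mod 13 are 1 and 12. Verify: 1² = 1 ≡ 1 mod 13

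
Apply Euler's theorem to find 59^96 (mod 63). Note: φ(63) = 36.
By Euler: 59^{36} ≡ 1 (mod 63) since gcd(59, 63) = 1. 96 = 2×36 + 24. So 59^{96} ≡ 59^{24} ≡ 1 (mod 63)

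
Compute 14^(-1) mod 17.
Since 17 is prime, by Fermat 14^(-1) ≡ 14^{15} ≡ 11 mod 17. Verify: 14 × 11 = 154 ≡ 1 mod 17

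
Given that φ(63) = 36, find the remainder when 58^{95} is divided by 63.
By Euler: 58^{36} ≡ 1 mod 63 since gcd(58, 63) = 1. 95 = 2×36 + 23. So 58^{95} ≡ 58^{23} ≡ 25 mod 63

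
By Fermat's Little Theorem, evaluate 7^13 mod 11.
By Fermat: 7^{10} ≡ 1 mod 11. So 7^{13} = 7^{10} · 7^{3} ≡ 7^{3} ≡ 2 mod 11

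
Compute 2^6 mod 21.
By repeated squaring mod 21: 2^{1}≡2, 2^{2}≡4, 2^{4}≡16. Then 2^{6} = 2^{4+2} ≡ 16 × 4 ≡ 1 mod 21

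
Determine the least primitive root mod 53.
g = 2. Powers: [2, 4, 8, 16, 32, 11, 22, ...] generates all 52 non-zero residues.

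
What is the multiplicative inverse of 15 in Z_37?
Since 37 is prime, by Fermat 15^(-1) ≡ 15^{35} ≡ 5 mod 37. Verify: 15 × 5 = 75 ≡ 1 mod 37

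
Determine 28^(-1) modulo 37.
Since 37 is prime, by Fermat 28^(-1) ≡ 28^{35} ≡ 4 (mod 37). Verify: 28 × 4 = 112 ≡ 1 (mod 37)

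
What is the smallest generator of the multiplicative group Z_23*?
g = 5. Powers: [5, 2, 10, 4, 20, 8, 17, 16, 11, 9, ...] generates all 22 non-zero residues.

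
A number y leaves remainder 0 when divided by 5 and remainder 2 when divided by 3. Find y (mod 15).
M = 5 × 3 = 15. M₁ = 3, y₁ ≡ 2 (mod 5). M₂ = 5, y₂ ≡ 2 (mod 3). y = 0×3×2 + 2×5×2 ≡ 5 (mod 15)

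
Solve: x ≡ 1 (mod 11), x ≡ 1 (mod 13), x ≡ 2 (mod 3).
M = 11 × 13 × 3 = 429. M₁ = 39, y₁ ≡ 2 (mod 11). M₂ = 33, y₂ ≡ 2 (mod 13). M₃ = 143, y₃ ≡ 2 (mod 3). x = 1×39×2 + 1×33×2 + 2×143×2 ≡ 287 (mod 429)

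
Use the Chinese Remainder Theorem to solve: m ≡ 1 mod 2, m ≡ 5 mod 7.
M = 2 × 7 = 14. M₁ = 7, y₁ ≡ 1 mod 2. M₂ = 2, y₂ ≡ 4 mod 7. m = 1×7×1 + 5×2×4 ≡ 5 mod 14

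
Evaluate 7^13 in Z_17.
By repeated squaring mod 17: 7^{1}≡7, 7^{2}≡15, 7^{4}≡4, 7^{8}≡16. Then 7^{13} = 7^{8+4+1} ≡ 16 × 4 × 7 ≡ 6 mod 17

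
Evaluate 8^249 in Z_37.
Using Fermat: 8^{36} ≡ 1 (mod 37). 249 ≡ 33 (mod 36). So 8^{249} ≡ 8^{33} ≡ 6 (mod 37)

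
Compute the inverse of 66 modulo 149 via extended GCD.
Extended GCD: 66(70) + 149(-31) = 1. So 66^(-1) ≡ 70 mod 149. Verify: 66 × 70 = 4620 ≡ 1 mod 149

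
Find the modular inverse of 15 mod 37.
Since 37 is prime, by Fermat 15^(-1) ≡ 15^{35} ≡ 5 mod 37. Verify: 15 × 5 = 75 ≡ 1 mod 37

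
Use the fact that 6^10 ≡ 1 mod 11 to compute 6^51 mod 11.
By Fermat: 6^{10} ≡ 1 mod 11. 51 = 5×10 + 1. So 6^{51} ≡ 6^{1} ≡ 6 mod 11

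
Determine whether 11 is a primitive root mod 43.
11^{7} ≡ 1 (mod 43) and 7 < 42, so ord_43(11) = 7 ≠ 42 and 11 is not a primitive root.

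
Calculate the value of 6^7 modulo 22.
By repeated squaring mod 22: 6^{1}≡6, 6^{2}≡14, 6^{4}≡20. Then 6^{7} = 6^{4+2+1} ≡ 20 × 14 × 6 ≡ 8 mod 22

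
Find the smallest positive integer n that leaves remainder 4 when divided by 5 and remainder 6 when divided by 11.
M = 5 × 11 = 55. M₁ = 11, y₁ ≡ 1 mod 5. M₂ = 5, y₂ ≡ 9 mod 11. n = 4×11×1 + 6×5×9 ≡ 39 mod 55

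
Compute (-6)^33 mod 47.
By repeated squaring (mod 47): (-6)^{1}≡41, (-6)^{2}≡36, (-6)^{4}≡27, (-6)^{8}≡24, (-6)^{16}≡12, (-6)^{32}≡3. Then (-6)^{33} = (-6)^{32+1} ≡ 3 × 41 ≡ 29 (mod 47)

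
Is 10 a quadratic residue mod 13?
By Euler's criterion: 10^{6} ≡ 1 (mod 13). Since this equals 1, 10 is a QR.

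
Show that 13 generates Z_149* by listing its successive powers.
13^1, 13^2, ..., 13^{148} mod 149: [13, 20, 111, 102, 134, 103, 147, 123, 109, 76, 94, 30, 92, 4, 52, 80, 146, 110, 89, 114, 141, 45, 138, 6, 78, 120, 70, 16, 59, 22, 137, 142, 58, 9, 117, 31, 105, 24, 14, 33, 131, 64, 87, 88, 101, 121, 83, 36, 21, 124, 122, 96, 56, 132, 77, 107, 50, 54, 106, 37, 34, 144, 84, 49, 41, 86, 75, 81, 10, 130, 51, 67, 126, 148, 136, 129, 38, 47, 15, 46, 2, 26, 40, 73, 55, 119, 57, 145, 97, 69, 3, 39, 60, 35, 8, 104, 11, 143, 71, 29, 79, 133, 90, 127, 12, 7, 91, 140, 32, 118, 44, 125, 135, 116, 18, 85, 62, 61, 48, 28, 66, 113, 128, 25, 27, 53, 93, 17, 72, 42, 99, 95, 43, 112, 115, 5, 65, 100, 108, 63, 74, 68, 139, 19, 98, 82, 23, 1]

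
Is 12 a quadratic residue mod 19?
By Euler's criterion: 12^{9} ≡ 18 (mod 19). Since this equals -1 (≡ 18), 12 is not a QR.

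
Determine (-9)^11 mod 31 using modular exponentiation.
By repeated squaring (mod 31): (-9)^{1}≡22, (-9)^{2}≡19, (-9)^{4}≡20, (-9)^{8}≡28. Then (-9)^{11} = (-9)^{8+2+1} ≡ 28 × 19 × 22 ≡ 17 (mod 31)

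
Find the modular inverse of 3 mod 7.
Since 7 is prime, by Fermat 3^(-1) ≡ 3^{5} ≡ 5 mod 7. Verify: 3 × 5 = 15 ≡ 1 mod 7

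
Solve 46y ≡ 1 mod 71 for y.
Since 71 is prime, by Fermat 46^(-1) ≡ 46^{69} ≡ 17 mod 71. Verify: 46 × 17 = 782 ≡ 1 mod 71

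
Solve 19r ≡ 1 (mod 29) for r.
Since 29 is prime, by Fermat 19^(-1) ≡ 19^{27} ≡ 26 (mod 29). Verify: 19 × 26 = 494 ≡ 1 (mod 29)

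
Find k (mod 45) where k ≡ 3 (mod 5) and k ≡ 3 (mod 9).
M = 5 × 9 = 45. M₁ = 9, y₁ ≡ 4 (mod 5). M₂ = 5, y₂ ≡ 2 (mod 9). k = 3×9×4 + 3×5×2 ≡ 3 (mod 45)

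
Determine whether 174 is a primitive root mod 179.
ord_179(174) divides 178. For each prime q|178: 174^{89}≡178, 174^{2}≡25, none ≡ 1. So 174 has order 178 and is a primitive root mod 179.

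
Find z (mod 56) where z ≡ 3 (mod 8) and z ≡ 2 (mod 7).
M = 8 × 7 = 56. M₁ = 7, y₁ ≡ 7 (mod 8). M₂ = 8, y₂ ≡ 1 (mod 7). z = 3×7×7 + 2×8×1 ≡ 51 (mod 56)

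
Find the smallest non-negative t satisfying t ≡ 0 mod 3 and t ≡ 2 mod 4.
M = 3 × 4 = 12. M₁ = 4, y₁ ≡ 1 mod 3. M₂ = 3, y₂ ≡ 3 mod 4. t = 0×4×1 + 2×3×3 ≡ 6 mod 12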